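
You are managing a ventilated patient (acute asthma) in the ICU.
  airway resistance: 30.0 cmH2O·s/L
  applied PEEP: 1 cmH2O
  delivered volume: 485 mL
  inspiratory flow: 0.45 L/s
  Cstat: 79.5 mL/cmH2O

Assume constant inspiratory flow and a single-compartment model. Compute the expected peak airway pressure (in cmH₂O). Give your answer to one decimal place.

20.6

Equation of motion (constant flow): PIP = Vt/C + R·V̇ + PEEP.
PIP = 485/79.5 + 30.0×0.45 + 1 = 6.101 + 13.5 + 1 = 20.601 cmH2O.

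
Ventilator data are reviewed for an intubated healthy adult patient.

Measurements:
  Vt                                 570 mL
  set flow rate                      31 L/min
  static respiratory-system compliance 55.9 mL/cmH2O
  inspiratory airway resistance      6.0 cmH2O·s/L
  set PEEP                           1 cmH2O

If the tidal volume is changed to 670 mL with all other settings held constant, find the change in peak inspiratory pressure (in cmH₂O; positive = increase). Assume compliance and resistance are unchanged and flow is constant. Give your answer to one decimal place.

PIP = Vt/C + R·V̇ + PEEP (constant-flow equation of motion).
Only the elastic term changes: ΔPIP = ΔVt / C = (670 − 570) / 55.9 = 1.789 cmH2O.

1.8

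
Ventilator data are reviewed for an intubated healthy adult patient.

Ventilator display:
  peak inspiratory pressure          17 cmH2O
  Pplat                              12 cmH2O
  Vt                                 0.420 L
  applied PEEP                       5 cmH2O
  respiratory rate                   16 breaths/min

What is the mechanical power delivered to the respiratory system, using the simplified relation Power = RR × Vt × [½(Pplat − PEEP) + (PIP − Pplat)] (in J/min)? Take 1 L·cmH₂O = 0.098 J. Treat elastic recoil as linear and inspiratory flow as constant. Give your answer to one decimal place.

5.6

Per-breath work = Vt × [½(Pplat−PEEP) + (PIP−Pplat)] = 0.420 × [0.5×7.0 + 5.0] = 0.420 × 8.5 = 3.57 L·cmH2O.
Power = 16 × 3.57 = 57.12 L·cmH2O/min.
× 0.098 J/(L·cmH2O) → 5.598 J/min.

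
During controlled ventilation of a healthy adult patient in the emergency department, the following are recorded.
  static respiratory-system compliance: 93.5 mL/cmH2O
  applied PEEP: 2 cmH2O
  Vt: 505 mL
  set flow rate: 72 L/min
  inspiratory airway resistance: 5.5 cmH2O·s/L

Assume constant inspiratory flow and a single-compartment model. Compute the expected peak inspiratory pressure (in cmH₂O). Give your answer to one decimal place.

14.0

Flow: 72 L/min ÷ 60 = 1.2 L/s.
Equation of motion (constant flow): PIP = Vt/C + R·V̇ + PEEP.
PIP = 505/93.5 + 5.5×1.2 + 2 = 5.401 + 6.6 + 2 = 14.001 cmH2O.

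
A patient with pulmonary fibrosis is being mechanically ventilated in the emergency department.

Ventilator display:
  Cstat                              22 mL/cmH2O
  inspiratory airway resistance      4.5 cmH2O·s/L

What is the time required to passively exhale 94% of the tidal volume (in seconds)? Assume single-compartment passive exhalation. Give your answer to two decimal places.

0.28

τ = R × C = 4.5 × 22 mL/cmH2O = 4.5 × 0.022 L/cmH2O = 0.099 s.
Exhaled fraction f = 1 − e^(−t/τ) → t = −τ·ln(1 − f) = −0.099·ln(0.06) = 0.2785 s.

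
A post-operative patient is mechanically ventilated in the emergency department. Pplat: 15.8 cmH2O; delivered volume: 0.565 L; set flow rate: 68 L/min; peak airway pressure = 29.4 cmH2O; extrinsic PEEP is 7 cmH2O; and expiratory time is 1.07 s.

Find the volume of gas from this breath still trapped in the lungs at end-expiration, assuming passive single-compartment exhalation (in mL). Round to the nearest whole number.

141

Flow: 68 L/min ÷ 60 = 1.1333 L/s.
R = (PIP − Pplat)/V̇ = (29.4 − 15.8) / 1.1333 = 13.6/1.1333 = 12.0 cmH2O·s/L.
C = Vt/(Pplat − PEEP) = 565.0 / (15.8 − 7) = 565.0/8.8 = 64.205 mL/cmH2O.
τ = R × C = 12.0 × 0.06421 L/cmH2O = 0.7705 s.
Fraction remaining = e^(−Te/τ) = e^(−1.07/0.7705) = 0.2494.
Trapped volume = 565.0 × 0.2494 = 140.91 mL.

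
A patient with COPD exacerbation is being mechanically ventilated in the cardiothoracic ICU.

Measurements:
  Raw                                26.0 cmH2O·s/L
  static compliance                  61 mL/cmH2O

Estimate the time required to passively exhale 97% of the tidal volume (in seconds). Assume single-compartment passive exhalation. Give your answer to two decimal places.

5.56

τ = R × C = 26.0 × 61 mL/cmH2O = 26.0 × 0.061 L/cmH2O = 1.586 s.
Exhaled fraction f = 1 − e^(−t/τ) → t = −τ·ln(1 − f) = −1.586·ln(0.03) = 5.561 s.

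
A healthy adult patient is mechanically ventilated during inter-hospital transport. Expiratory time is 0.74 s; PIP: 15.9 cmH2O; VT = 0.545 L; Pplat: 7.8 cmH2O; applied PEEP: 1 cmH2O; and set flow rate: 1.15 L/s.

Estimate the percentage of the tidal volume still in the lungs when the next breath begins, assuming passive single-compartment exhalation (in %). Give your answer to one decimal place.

27.0

R = (PIP − Pplat)/V̇ = (15.9 − 7.8) / 1.15 = 8.1/1.15 = 7.043 cmH2O·s/L.
C = Vt/(Pplat − PEEP) = 545.0 / (7.8 − 1) = 545.0/6.8 = 80.147 mL/cmH2O.
τ = R × C = 7.043 × 0.08015 L/cmH2O = 0.5645 s.
Fraction remaining at end-expiration = e^(−Te/τ) = e^(−0.74/0.5645) = 0.2696 → 26.96%.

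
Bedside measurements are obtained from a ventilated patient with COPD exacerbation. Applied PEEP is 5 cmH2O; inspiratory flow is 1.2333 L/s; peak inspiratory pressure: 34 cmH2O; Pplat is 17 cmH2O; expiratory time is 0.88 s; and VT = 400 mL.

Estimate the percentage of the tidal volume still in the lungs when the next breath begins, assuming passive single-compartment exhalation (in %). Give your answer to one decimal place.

14.7

R = (PIP − Pplat)/V̇ = (34 − 17) / 1.2333 = 17.0/1.2333 = 13.784 cmH2O·s/L.
C = Vt/(Pplat − PEEP) = 400.0 / (17 − 5) = 400.0/12.0 = 33.333 mL/cmH2O.
τ = R × C = 13.784 × 0.03333 L/cmH2O = 0.4594 s.
Fraction remaining at end-expiration = e^(−Te/τ) = e^(−0.88/0.4594) = 0.1473 → 14.73%.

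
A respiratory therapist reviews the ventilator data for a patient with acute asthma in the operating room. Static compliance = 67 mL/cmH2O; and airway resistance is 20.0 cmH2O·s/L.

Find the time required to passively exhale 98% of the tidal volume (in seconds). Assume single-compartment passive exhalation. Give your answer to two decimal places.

5.24

τ = R × C = 20.0 × 67 mL/cmH2O = 20.0 × 0.067 L/cmH2O = 1.34 s.
Exhaled fraction f = 1 − e^(−t/τ) → t = −τ·ln(1 − f) = −1.34·ln(0.02) = 5.242 s.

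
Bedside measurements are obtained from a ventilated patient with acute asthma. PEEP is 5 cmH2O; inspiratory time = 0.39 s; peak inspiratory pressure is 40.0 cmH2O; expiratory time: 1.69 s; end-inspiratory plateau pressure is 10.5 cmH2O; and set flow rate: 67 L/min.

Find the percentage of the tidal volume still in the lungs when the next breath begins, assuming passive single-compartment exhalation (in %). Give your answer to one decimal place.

Flow: 67 L/min ÷ 60 = 1.1167 L/s.
Vt = flow × Ti = 1.1167 L/s × 0.39 s × 1000 mL/L = 435.51 mL.
R = (PIP − Pplat)/V̇ = (40.0 − 10.5) / 1.1167 = 29.5/1.1167 = 26.417 cmH2O·s/L.
C = Vt/(Pplat − PEEP) = 435.51 / (10.5 − 5) = 435.51/5.5 = 79.184 mL/cmH2O.
τ = R × C = 26.417 × 0.07918 L/cmH2O = 2.092 s.
Fraction remaining at end-expiration = e^(−Te/τ) = e^(−1.69/2.092) = 0.4458 → 44.58%.

44.6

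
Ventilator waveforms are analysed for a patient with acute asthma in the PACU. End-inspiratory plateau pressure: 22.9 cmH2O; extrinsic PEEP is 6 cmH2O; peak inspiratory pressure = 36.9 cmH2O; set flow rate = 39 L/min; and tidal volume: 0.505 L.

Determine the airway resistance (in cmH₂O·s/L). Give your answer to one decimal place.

Flow: 39 L/min ÷ 60 = 0.65 L/s.
Raw = (PIP − Pplat) / flow = (36.9 − 22.9) / 0.65 = 14.0 / 0.65 = 21.538 cmH2O·s/L.

21.5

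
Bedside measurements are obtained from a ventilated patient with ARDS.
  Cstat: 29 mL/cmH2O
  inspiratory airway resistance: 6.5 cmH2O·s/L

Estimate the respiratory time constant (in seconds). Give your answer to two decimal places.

τ = R × C = 6.5 × 29 mL/cmH2O = 6.5 × 0.029 L/cmH2O = 0.1885 s.

0.19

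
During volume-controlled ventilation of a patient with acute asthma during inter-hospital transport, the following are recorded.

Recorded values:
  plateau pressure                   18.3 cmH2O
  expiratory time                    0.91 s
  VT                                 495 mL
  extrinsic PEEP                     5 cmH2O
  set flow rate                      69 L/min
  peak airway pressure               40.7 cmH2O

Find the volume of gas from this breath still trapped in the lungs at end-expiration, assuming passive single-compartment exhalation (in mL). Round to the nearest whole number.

141

Flow: 69 L/min ÷ 60 = 1.15 L/s.
R = (PIP − Pplat)/V̇ = (40.7 − 18.3) / 1.15 = 22.4/1.15 = 19.478 cmH2O·s/L.
C = Vt/(Pplat − PEEP) = 495.0 / (18.3 − 5) = 495.0/13.3 = 37.218 mL/cmH2O.
τ = R × C = 19.478 × 0.03722 L/cmH2O = 0.725 s.
Fraction remaining = e^(−Te/τ) = e^(−0.91/0.725) = 0.285.
Trapped volume = 495.0 × 0.285 = 141.08 mL.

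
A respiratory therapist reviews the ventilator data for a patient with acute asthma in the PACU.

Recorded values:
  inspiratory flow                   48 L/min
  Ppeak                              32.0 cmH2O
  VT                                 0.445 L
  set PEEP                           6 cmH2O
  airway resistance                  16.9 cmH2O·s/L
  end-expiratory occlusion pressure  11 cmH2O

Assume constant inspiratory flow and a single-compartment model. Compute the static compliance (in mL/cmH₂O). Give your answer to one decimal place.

59.5

Flow: 48 L/min ÷ 60 = 0.8 L/s.
Total PEEP = 11 cmH2O (set 6 + intrinsic 5); this is the baseline alveolar pressure.
Equation of motion (constant flow): PIP = Vt/C + R·V̇ + PEEP.
Vt/C = PIP − R·V̇ − PEEP = 32.0 − 16.9×0.8 − 11 = 32.0 − 13.52 − 11 = 7.48 cmH2O.
C = Vt / 7.48 = 445 / 7.48 = 59.492 mL/cmH2O.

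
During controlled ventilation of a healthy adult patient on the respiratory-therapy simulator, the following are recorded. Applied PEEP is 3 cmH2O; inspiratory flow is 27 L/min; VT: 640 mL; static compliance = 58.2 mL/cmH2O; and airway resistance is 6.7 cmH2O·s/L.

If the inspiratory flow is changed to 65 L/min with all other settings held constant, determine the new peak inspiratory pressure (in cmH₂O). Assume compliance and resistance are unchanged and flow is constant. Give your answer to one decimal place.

21.3

Flow: 27 L/min ÷ 60 = 0.45 L/s.
New flow: 65 L/min ÷ 60 = 1.0833 L/s.
PIP = Vt/C + R·V̇ + PEEP (constant-flow equation of motion).
Only the resistive term changes: ΔPIP = R × ΔV̇ = 6.7 × (1.0833 − 0.45) = 6.7 × 0.6333 = 4.243 cmH2O.
Original PIP = 640/58.2 + 6.7×0.45 + 3 = 17.012 cmH2O; new PIP = 17.012 + (4.243) = 21.255 cmH2O.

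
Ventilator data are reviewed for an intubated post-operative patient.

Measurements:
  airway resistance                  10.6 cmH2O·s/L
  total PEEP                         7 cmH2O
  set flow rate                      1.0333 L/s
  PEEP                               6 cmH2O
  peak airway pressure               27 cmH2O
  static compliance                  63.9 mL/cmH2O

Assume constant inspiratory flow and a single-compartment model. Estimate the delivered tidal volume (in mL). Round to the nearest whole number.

578

Total PEEP = 7 cmH2O (set 6 + intrinsic 1); this is the baseline alveolar pressure.
Equation of motion (constant flow): PIP = Vt/C + R·V̇ + PEEP.
Vt/C = PIP − R·V̇ − PEEP = 27 − 10.953 − 7 = 9.047 cmH2O.
Vt = C × 9.047 = 63.9 × 9.047 = 578.1 mL.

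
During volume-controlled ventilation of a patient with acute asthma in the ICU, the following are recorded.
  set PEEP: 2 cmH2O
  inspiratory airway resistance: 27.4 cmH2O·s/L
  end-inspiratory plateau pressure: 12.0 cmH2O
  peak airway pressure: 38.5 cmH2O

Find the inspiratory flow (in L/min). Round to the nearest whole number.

flow = (PIP − Pplat) / Raw = (38.5 − 12.0) / 27.4 = 0.9672 L/s × 60 = 58.032 L/min.

58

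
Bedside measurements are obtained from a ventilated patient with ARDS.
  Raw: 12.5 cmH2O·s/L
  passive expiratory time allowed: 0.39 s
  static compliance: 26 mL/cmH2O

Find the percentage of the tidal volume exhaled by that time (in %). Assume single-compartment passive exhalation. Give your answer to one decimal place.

69.9

τ = R × C = 12.5 × 26 mL/cmH2O = 12.5 × 0.026 L/cmH2O = 0.325 s.
Passive exhalation: V(t)/V₀ = e^(−t/τ) = e^(−0.39/0.325) = 0.3012.
Fraction exhaled = 1 − 0.3012 = 0.6988 → 69.88%.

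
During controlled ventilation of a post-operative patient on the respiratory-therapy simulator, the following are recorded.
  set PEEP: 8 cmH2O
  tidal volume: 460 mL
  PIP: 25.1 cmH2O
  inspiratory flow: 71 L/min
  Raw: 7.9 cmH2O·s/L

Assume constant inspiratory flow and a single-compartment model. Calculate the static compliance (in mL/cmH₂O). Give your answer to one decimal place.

Flow: 71 L/min ÷ 60 = 1.1833 L/s.
Equation of motion (constant flow): PIP = Vt/C + R·V̇ + PEEP.
Vt/C = PIP − R·V̇ − PEEP = 25.1 − 7.9×1.1833 − 8 = 25.1 − 9.348 − 8 = 7.752 cmH2O.
C = Vt / 7.752 = 460 / 7.752 = 59.34 mL/cmH2O.

59.3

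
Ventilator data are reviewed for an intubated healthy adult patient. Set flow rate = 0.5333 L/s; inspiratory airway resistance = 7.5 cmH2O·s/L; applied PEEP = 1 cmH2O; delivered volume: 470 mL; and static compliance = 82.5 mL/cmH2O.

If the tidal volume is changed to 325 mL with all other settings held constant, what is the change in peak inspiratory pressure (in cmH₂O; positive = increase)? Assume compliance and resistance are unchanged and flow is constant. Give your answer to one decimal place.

PIP = Vt/C + R·V̇ + PEEP (constant-flow equation of motion).
Only the elastic term changes: ΔPIP = ΔVt / C = (325 − 470) / 82.5 = -1.758 cmH2O.

-1.8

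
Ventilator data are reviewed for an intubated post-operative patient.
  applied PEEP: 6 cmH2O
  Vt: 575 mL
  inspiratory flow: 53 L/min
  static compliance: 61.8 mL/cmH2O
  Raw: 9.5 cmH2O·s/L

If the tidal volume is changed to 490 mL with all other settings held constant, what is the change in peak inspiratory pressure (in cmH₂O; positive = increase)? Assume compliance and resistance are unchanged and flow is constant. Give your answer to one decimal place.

PIP = Vt/C + R·V̇ + PEEP (constant-flow equation of motion).
Only the elastic term changes: ΔPIP = ΔVt / C = (490 − 575) / 61.8 = -1.375 cmH2O.

-1.4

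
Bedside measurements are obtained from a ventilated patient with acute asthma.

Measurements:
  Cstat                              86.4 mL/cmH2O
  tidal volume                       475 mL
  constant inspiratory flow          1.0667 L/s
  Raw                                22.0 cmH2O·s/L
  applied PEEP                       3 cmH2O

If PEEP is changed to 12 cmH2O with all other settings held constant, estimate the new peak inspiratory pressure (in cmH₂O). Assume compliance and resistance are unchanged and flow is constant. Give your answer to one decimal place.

PIP = Vt/C + R·V̇ + PEEP (constant-flow equation of motion).
Only the baseline term changes: ΔPIP = ΔPEEP = 12 − 3 = 9.0 cmH2O.
Original PIP = 475/86.4 + 22.0×1.0667 + 3 = 31.965 cmH2O; new PIP = 31.965 + (9.0) = 40.965 cmH2O.

41.0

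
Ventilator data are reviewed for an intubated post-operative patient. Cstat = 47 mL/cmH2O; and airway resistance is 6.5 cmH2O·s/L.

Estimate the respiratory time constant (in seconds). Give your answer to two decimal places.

0.31

τ = R × C = 6.5 × 47 mL/cmH2O = 6.5 × 0.047 L/cmH2O = 0.3055 s.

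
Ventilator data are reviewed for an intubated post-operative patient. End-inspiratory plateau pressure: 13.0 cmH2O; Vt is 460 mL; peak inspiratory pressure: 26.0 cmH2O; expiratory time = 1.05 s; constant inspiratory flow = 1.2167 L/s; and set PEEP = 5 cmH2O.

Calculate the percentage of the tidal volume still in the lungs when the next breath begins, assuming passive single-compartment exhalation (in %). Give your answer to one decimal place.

R = (PIP − Pplat)/V̇ = (26.0 − 13.0) / 1.2167 = 13.0/1.2167 = 10.685 cmH2O·s/L.
C = Vt/(Pplat − PEEP) = 460.0 / (13.0 − 5) = 460.0/8.0 = 57.5 mL/cmH2O.
τ = R × C = 10.685 × 0.0575 L/cmH2O = 0.6144 s.
Fraction remaining at end-expiration = e^(−Te/τ) = e^(−1.05/0.6144) = 0.181 → 18.1%.

18.1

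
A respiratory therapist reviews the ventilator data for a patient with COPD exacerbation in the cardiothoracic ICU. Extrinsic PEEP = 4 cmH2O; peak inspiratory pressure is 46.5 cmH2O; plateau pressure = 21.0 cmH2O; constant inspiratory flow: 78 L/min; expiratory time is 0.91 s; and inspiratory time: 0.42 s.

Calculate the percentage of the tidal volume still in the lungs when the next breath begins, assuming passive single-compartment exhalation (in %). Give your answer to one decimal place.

23.6

Flow: 78 L/min ÷ 60 = 1.3 L/s.
Vt = flow × Ti = 1.3 L/s × 0.42 s × 1000 mL/L = 546.0 mL.
R = (PIP − Pplat)/V̇ = (46.5 − 21.0) / 1.3 = 25.5/1.3 = 19.615 cmH2O·s/L.
C = Vt/(Pplat − PEEP) = 546.0 / (21.0 − 4) = 546.0/17.0 = 32.118 mL/cmH2O.
τ = R × C = 19.615 × 0.03212 L/cmH2O = 0.63 s.
Fraction remaining at end-expiration = e^(−Te/τ) = e^(−0.91/0.63) = 0.2359 → 23.59%.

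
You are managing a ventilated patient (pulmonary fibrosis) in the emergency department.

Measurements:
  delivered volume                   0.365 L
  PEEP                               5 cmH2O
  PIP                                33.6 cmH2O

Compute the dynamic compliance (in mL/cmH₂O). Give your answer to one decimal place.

Dynamic compliance = Vt / (PIP − PEEP) = 365 / (33.6 − 5) = 365 / 28.6 = 12.762 mL/cmH2O.

12.8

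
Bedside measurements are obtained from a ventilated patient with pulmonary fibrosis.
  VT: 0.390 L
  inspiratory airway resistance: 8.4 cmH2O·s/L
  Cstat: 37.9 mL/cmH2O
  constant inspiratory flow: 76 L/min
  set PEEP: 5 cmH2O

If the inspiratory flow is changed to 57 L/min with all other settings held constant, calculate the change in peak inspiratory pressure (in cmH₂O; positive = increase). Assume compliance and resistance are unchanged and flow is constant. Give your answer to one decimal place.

Flow: 76 L/min ÷ 60 = 1.2667 L/s.
New flow: 57 L/min ÷ 60 = 0.95 L/s.
PIP = Vt/C + R·V̇ + PEEP (constant-flow equation of motion).
Only the resistive term changes: ΔPIP = R × ΔV̇ = 8.4 × (0.95 − 1.2667) = 8.4 × -0.3167 = -2.66 cmH2O.

-2.7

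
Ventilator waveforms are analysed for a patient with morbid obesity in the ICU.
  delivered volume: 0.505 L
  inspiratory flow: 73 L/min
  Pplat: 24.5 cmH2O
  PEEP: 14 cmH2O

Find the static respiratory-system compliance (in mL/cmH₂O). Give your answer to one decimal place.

Cstat = Vt / (Pplat − PEEP) = 505 / (24.5 − 14) = 505 / 10.5 = 48.095 mL/cmH2O.

48.1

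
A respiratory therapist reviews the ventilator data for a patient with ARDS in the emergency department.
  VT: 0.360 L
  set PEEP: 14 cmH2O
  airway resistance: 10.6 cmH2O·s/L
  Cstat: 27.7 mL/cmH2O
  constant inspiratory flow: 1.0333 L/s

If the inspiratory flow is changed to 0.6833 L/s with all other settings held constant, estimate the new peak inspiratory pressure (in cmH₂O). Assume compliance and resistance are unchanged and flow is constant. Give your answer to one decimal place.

34.2

PIP = Vt/C + R·V̇ + PEEP (constant-flow equation of motion).
Only the resistive term changes: ΔPIP = R × ΔV̇ = 10.6 × (0.6833 − 1.0333) = 10.6 × -0.35 = -3.71 cmH2O.
Original PIP = 360/27.7 + 10.6×1.0333 + 14 = 37.949 cmH2O; new PIP = 37.949 + (-3.71) = 34.239 cmH2O.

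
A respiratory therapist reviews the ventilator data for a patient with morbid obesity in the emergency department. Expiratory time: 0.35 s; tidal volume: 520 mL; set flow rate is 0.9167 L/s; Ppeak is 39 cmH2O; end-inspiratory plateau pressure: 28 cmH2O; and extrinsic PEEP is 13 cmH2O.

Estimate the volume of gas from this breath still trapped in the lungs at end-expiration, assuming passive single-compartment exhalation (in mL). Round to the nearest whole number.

R = (PIP − Pplat)/V̇ = (39 − 28) / 0.9167 = 11.0/0.9167 = 12.0 cmH2O·s/L.
C = Vt/(Pplat − PEEP) = 520.0 / (28 − 13) = 520.0/15.0 = 34.667 mL/cmH2O.
τ = R × C = 12.0 × 0.03467 L/cmH2O = 0.416 s.
Fraction remaining = e^(−Te/τ) = e^(−0.35/0.416) = 0.4311.
Trapped volume = 520.0 × 0.4311 = 224.17 mL.

224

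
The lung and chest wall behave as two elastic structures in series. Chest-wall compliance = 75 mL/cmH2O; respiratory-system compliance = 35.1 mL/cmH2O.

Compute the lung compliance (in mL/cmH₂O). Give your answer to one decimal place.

66.0

1/CL = 1/Crs − 1/Ccw.
1/CL = 1/35.1 − 1/75 = 0.01516.
CL = 65.963 mL/cmH2O.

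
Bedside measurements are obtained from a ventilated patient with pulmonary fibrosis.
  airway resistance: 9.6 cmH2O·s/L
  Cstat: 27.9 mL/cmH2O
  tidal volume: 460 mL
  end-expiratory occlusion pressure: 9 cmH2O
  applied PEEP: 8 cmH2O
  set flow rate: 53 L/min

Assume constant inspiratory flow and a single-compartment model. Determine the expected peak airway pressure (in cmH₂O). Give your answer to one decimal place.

Flow: 53 L/min ÷ 60 = 0.8833 L/s.
Total PEEP = 9 cmH2O (set 8 + intrinsic 1); this is the baseline alveolar pressure.
Equation of motion (constant flow): PIP = Vt/C + R·V̇ + PEEP.
PIP = 460/27.9 + 9.6×0.8833 + 9 = 16.487 + 8.48 + 9 = 33.967 cmH2O.

34.0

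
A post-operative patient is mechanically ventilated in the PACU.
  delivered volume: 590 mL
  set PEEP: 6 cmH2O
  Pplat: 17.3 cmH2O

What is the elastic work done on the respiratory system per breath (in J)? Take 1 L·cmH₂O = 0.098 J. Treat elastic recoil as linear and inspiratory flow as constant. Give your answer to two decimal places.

0.33

Elastic work ≈ ½ × (Pplat − PEEP) × Vt = 0.5 × (17.3 − 6) × 0.590 L = 0.5 × 11.3 × 0.590 = 3.334 L·cmH2O.
× 0.098 J/(L·cmH2O) → 0.3267 J.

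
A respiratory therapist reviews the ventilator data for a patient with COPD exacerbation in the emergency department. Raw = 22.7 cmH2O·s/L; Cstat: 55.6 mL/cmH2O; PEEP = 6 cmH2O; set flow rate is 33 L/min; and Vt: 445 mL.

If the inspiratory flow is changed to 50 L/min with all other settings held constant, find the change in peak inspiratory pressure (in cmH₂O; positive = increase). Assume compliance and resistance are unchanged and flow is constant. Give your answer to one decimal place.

Flow: 33 L/min ÷ 60 = 0.55 L/s.
New flow: 50 L/min ÷ 60 = 0.8333 L/s.
PIP = Vt/C + R·V̇ + PEEP (constant-flow equation of motion).
Only the resistive term changes: ΔPIP = R × ΔV̇ = 22.7 × (0.8333 − 0.55) = 22.7 × 0.2833 = 6.431 cmH2O.

6.4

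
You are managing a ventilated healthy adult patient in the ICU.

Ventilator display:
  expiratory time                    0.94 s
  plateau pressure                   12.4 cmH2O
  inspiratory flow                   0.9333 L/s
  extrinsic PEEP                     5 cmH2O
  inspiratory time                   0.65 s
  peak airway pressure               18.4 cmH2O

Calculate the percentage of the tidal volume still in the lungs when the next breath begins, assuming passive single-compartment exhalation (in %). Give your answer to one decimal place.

Vt = flow × Ti = 0.9333 L/s × 0.65 s × 1000 mL/L = 606.65 mL.
R = (PIP − Pplat)/V̇ = (18.4 − 12.4) / 0.9333 = 6.0/0.9333 = 6.429 cmH2O·s/L.
C = Vt/(Pplat − PEEP) = 606.65 / (12.4 − 5) = 606.65/7.4 = 81.98 mL/cmH2O.
τ = R × C = 6.429 × 0.08198 L/cmH2O = 0.527 s.
Fraction remaining at end-expiration = e^(−Te/τ) = e^(−0.94/0.527) = 0.168 → 16.8%.

16.8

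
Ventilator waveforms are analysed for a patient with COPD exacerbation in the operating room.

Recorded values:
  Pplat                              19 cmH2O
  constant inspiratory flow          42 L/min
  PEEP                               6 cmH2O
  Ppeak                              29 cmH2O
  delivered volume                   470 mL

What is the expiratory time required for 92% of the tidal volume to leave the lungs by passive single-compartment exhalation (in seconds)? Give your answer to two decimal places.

Flow: 42 L/min ÷ 60 = 0.7 L/s.
R = (PIP − Pplat)/V̇ = (29 − 19) / 0.7 = 10.0/0.7 = 14.286 cmH2O·s/L.
C = Vt/(Pplat − PEEP) = 470.0 / (19 − 6) = 470.0/13.0 = 36.154 mL/cmH2O.
τ = R × C = 14.286 × 0.03615 L/cmH2O = 0.5164 s.
t = −τ·ln(1 − 0.92) = −0.5164·ln(0.08) = 1.304 s.

1.30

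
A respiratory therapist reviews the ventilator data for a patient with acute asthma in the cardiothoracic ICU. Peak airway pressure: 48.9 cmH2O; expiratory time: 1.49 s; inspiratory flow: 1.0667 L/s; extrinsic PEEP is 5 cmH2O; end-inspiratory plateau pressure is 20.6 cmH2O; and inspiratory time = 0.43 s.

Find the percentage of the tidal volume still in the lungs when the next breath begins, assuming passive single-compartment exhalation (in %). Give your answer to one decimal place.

14.8

Vt = flow × Ti = 1.0667 L/s × 0.43 s × 1000 mL/L = 458.68 mL.
R = (PIP − Pplat)/V̇ = (48.9 − 20.6) / 1.0667 = 28.3/1.0667 = 26.53 cmH2O·s/L.
C = Vt/(Pplat − PEEP) = 458.68 / (20.6 − 5) = 458.68/15.6 = 29.403 mL/cmH2O.
τ = R × C = 26.53 × 0.0294 L/cmH2O = 0.78 s.
Fraction remaining at end-expiration = e^(−Te/τ) = e^(−1.49/0.78) = 0.148 → 14.8%.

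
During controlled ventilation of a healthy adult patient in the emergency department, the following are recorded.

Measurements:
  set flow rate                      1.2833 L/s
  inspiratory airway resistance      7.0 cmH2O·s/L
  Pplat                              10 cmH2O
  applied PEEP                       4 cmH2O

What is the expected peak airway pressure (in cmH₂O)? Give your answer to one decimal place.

PIP = Pplat + Raw × flow = 10 + 7.0 × 1.2833 = 10 + 8.983 = 18.983 cmH2O.

19.0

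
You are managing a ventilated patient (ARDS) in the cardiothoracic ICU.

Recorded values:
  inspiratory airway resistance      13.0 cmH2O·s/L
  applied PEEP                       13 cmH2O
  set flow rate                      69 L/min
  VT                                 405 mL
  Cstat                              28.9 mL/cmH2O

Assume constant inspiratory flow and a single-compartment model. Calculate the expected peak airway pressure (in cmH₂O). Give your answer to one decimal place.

Flow: 69 L/min ÷ 60 = 1.15 L/s.
Equation of motion (constant flow): PIP = Vt/C + R·V̇ + PEEP.
PIP = 405/28.9 + 13.0×1.15 + 13 = 14.014 + 14.95 + 13 = 41.964 cmH2O.

42.0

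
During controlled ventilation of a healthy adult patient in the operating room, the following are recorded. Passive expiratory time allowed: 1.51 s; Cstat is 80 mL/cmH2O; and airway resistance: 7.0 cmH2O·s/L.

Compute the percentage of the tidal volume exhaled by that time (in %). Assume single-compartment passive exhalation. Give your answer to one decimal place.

τ = R × C = 7.0 × 80 mL/cmH2O = 7.0 × 0.080 L/cmH2O = 0.56 s.
Passive exhalation: V(t)/V₀ = e^(−t/τ) = e^(−1.51/0.56) = 0.06745.
Fraction exhaled = 1 − 0.06745 = 0.9326 → 93.26%.

93.3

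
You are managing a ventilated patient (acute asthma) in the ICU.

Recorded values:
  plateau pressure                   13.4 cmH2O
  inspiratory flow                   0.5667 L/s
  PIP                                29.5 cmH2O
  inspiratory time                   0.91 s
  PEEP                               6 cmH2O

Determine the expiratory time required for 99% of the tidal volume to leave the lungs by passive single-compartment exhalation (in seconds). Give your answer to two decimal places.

Vt = flow × Ti = 0.5667 L/s × 0.91 s × 1000 mL/L = 515.7 mL.
R = (PIP − Pplat)/V̇ = (29.5 − 13.4) / 0.5667 = 16.1/0.5667 = 28.41 cmH2O·s/L.
C = Vt/(Pplat − PEEP) = 515.7 / (13.4 − 6) = 515.7/7.4 = 69.689 mL/cmH2O.
τ = R × C = 28.41 × 0.06969 L/cmH2O = 1.98 s.
t = −τ·ln(1 − 0.99) = −1.98·ln(0.01) = 9.118 s.

9.12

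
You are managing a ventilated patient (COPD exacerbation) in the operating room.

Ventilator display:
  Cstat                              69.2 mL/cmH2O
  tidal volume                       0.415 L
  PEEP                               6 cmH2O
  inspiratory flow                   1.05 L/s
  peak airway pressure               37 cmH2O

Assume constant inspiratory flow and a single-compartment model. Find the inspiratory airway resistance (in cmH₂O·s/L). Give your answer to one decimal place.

23.8

Equation of motion (constant flow): PIP = Vt/C + R·V̇ + PEEP.
R·V̇ = PIP − Vt/C − PEEP = 37 − 415/69.2 − 6 = 37 − 5.997 − 6 = 25.003 cmH2O.
R = 25.003 / 1.05 = 23.812 cmH2O·s/L.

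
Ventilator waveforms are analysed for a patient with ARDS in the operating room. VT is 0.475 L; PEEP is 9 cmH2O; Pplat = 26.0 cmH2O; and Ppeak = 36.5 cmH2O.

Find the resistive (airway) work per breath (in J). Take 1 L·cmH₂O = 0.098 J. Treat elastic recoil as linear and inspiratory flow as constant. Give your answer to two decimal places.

0.49

With constant inspiratory flow the resistive pressure is constant at PIP − Pplat = 36.5 − 26.0 = 10.5 cmH2O, so resistive work = 10.5 × 0.475 = 4.988 L·cmH2O.
× 0.098 J/(L·cmH2O) → 0.4888 J.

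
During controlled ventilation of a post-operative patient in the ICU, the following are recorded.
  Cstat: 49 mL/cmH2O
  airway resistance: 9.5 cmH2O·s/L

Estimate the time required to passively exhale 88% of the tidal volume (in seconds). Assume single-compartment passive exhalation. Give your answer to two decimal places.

0.99

τ = R × C = 9.5 × 49 mL/cmH2O = 9.5 × 0.049 L/cmH2O = 0.4655 s.
Exhaled fraction f = 1 − e^(−t/τ) → t = −τ·ln(1 − f) = −0.4655·ln(0.12) = 0.987 s.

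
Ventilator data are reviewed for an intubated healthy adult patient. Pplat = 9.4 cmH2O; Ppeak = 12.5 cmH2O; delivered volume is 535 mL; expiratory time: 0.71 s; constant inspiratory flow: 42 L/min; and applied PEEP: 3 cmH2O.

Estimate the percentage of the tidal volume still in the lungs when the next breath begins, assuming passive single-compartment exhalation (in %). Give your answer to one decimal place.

Flow: 42 L/min ÷ 60 = 0.7 L/s.
R = (PIP − Pplat)/V̇ = (12.5 − 9.4) / 0.7 = 3.1/0.7 = 4.429 cmH2O·s/L.
C = Vt/(Pplat − PEEP) = 535.0 / (9.4 − 3) = 535.0/6.4 = 83.594 mL/cmH2O.
τ = R × C = 4.429 × 0.08359 L/cmH2O = 0.3702 s.
Fraction remaining at end-expiration = e^(−Te/τ) = e^(−0.71/0.3702) = 0.1469 → 14.69%.

14.7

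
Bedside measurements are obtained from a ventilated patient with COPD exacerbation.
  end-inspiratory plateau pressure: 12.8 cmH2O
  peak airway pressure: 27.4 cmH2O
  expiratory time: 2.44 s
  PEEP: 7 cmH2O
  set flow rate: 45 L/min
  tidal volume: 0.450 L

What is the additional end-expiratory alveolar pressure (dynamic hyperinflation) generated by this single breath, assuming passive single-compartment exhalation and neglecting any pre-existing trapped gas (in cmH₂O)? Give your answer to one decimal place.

Flow: 45 L/min ÷ 60 = 0.75 L/s.
R = (PIP − Pplat)/V̇ = (27.4 − 12.8) / 0.75 = 14.6/0.75 = 19.467 cmH2O·s/L.
C = Vt/(Pplat − PEEP) = 450.0 / (12.8 − 7) = 450.0/5.8 = 77.586 mL/cmH2O.
τ = R × C = 19.467 × 0.07759 L/cmH2O = 1.51 s.
Fraction remaining = e^(−Te/τ) = e^(−2.44/1.51) = 0.1987; trapped volume = 450.0 × 0.1987 = 89.415 mL.
Additional alveolar pressure from trapping ≈ V_trapped / C = 89.415 / 77.586 = 1.152 cmH2O.

1.2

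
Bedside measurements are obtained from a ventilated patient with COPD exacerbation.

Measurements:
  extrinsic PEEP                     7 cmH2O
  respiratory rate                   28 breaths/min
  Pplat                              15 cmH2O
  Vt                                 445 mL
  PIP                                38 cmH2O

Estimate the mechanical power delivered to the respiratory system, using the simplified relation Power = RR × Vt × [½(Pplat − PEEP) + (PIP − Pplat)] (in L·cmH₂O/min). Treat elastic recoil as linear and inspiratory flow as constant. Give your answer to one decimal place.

336.4

Per-breath work = Vt × [½(Pplat−PEEP) + (PIP−Pplat)] = 0.445 × [0.5×8.0 + 23.0] = 0.445 × 27.0 = 12.015 L·cmH2O.
Power = 28 × 12.015 = 336.42 L·cmH2O/min.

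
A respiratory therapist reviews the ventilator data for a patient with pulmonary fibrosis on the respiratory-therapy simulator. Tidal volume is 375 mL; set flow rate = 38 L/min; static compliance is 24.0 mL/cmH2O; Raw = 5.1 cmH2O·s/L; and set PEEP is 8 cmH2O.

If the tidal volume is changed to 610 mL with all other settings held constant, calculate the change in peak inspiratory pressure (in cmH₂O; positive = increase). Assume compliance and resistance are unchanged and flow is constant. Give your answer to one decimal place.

PIP = Vt/C + R·V̇ + PEEP (constant-flow equation of motion).
Only the elastic term changes: ΔPIP = ΔVt / C = (610 − 375) / 24.0 = 9.792 cmH2O.

9.8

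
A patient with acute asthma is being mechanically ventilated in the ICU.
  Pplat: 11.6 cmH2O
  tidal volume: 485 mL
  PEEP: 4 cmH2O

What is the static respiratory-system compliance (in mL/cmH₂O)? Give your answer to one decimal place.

Cstat = Vt / (Pplat − PEEP) = 485 / (11.6 − 4) = 485 / 7.6 = 63.816 mL/cmH2O.

63.8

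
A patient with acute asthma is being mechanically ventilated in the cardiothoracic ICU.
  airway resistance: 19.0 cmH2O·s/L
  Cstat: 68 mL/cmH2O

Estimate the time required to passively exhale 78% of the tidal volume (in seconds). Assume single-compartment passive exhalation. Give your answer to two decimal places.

τ = R × C = 19.0 × 68 mL/cmH2O = 19.0 × 0.068 L/cmH2O = 1.292 s.
Exhaled fraction f = 1 − e^(−t/τ) → t = −τ·ln(1 − f) = −1.292·ln(0.22) = 1.956 s.

1.96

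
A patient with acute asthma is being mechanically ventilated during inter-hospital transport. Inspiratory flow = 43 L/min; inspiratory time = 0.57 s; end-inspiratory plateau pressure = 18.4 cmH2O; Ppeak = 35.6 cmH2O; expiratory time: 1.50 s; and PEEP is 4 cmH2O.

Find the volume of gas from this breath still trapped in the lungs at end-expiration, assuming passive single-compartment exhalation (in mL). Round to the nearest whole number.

Flow: 43 L/min ÷ 60 = 0.7167 L/s.
Vt = flow × Ti = 0.7167 L/s × 0.57 s × 1000 mL/L = 408.52 mL.
R = (PIP − Pplat)/V̇ = (35.6 − 18.4) / 0.7167 = 17.2/0.7167 = 23.999 cmH2O·s/L.
C = Vt/(Pplat − PEEP) = 408.52 / (18.4 − 4) = 408.52/14.4 = 28.369 mL/cmH2O.
τ = R × C = 23.999 × 0.02837 L/cmH2O = 0.6809 s.
Fraction remaining = e^(−Te/τ) = e^(−1.50/0.6809) = 0.1105.
Trapped volume = 408.52 × 0.1105 = 45.141 mL.

45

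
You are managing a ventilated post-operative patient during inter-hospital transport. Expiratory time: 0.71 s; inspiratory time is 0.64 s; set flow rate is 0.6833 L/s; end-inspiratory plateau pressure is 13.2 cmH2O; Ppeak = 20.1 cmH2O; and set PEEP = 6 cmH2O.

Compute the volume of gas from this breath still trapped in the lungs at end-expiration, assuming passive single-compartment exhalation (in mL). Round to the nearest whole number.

137

Vt = flow × Ti = 0.6833 L/s × 0.64 s × 1000 mL/L = 437.31 mL.
R = (PIP − Pplat)/V̇ = (20.1 − 13.2) / 0.6833 = 6.9/0.6833 = 10.098 cmH2O·s/L.
C = Vt/(Pplat − PEEP) = 437.31 / (13.2 − 6) = 437.31/7.2 = 60.738 mL/cmH2O.
τ = R × C = 10.098 × 0.06074 L/cmH2O = 0.6134 s.
Fraction remaining = e^(−Te/τ) = e^(−0.71/0.6134) = 0.3143.
Trapped volume = 437.31 × 0.3143 = 137.45 mL.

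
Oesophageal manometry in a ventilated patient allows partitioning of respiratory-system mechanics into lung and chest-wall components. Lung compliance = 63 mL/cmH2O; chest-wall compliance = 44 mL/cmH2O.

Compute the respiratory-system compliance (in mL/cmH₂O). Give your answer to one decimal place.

Lung and chest wall are elastances in series: 1/Crs = 1/CL + 1/Ccw.
1/Crs = 1/63 + 1/44 = 0.0386.
Crs = 25.907 mL/cmH2O.

25.9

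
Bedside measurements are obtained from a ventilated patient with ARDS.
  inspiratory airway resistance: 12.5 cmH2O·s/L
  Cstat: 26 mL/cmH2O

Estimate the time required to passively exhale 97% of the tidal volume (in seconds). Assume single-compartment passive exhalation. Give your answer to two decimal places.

1.14

τ = R × C = 12.5 × 26 mL/cmH2O = 12.5 × 0.026 L/cmH2O = 0.325 s.
Exhaled fraction f = 1 − e^(−t/τ) → t = −τ·ln(1 − f) = −0.325·ln(0.03) = 1.14 s.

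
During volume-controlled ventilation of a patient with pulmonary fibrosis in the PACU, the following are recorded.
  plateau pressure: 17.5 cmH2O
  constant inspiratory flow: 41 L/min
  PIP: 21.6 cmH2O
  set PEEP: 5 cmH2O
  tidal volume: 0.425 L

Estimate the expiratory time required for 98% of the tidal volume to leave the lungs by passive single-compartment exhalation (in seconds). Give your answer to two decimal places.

0.80

Flow: 41 L/min ÷ 60 = 0.6833 L/s.
R = (PIP − Pplat)/V̇ = (21.6 − 17.5) / 0.6833 = 4.1/0.6833 = 6.0 cmH2O·s/L.
C = Vt/(Pplat − PEEP) = 425.0 / (17.5 − 5) = 425.0/12.5 = 34.0 mL/cmH2O.
τ = R × C = 6.0 × 0.034 L/cmH2O = 0.204 s.
t = −τ·ln(1 − 0.98) = −0.204·ln(0.02) = 0.7981 s.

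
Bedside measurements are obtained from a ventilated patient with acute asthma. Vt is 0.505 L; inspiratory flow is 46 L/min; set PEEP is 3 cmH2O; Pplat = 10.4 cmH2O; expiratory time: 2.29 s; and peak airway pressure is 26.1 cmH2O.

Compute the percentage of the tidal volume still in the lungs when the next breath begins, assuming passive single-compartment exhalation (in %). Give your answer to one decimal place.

Flow: 46 L/min ÷ 60 = 0.7667 L/s.
R = (PIP − Pplat)/V̇ = (26.1 − 10.4) / 0.7667 = 15.7/0.7667 = 20.477 cmH2O·s/L.
C = Vt/(Pplat − PEEP) = 505.0 / (10.4 − 3) = 505.0/7.4 = 68.243 mL/cmH2O.
τ = R × C = 20.477 × 0.06824 L/cmH2O = 1.397 s.
Fraction remaining at end-expiration = e^(−Te/τ) = e^(−2.29/1.397) = 0.1941 → 19.41%.

19.4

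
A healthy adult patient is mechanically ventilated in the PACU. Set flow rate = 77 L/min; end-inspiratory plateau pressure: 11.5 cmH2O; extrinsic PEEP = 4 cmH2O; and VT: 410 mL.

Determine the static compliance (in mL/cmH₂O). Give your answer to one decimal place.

Cstat = Vt / (Pplat − PEEP) = 410 / (11.5 − 4) = 410 / 7.5 = 54.667 mL/cmH2O.

54.7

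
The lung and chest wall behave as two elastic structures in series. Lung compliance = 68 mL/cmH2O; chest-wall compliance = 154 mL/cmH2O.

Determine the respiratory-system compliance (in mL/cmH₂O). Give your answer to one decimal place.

47.2

Lung and chest wall are elastances in series: 1/Crs = 1/CL + 1/Ccw.
1/Crs = 1/68 + 1/154 = 0.0212.
Crs = 47.17 mL/cmH2O.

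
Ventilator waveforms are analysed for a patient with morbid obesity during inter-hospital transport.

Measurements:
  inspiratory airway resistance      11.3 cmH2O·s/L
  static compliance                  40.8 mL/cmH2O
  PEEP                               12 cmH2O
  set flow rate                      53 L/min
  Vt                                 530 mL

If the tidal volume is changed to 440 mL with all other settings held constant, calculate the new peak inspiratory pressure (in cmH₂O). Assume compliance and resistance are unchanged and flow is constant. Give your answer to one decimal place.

32.8

Flow: 53 L/min ÷ 60 = 0.8833 L/s.
PIP = Vt/C + R·V̇ + PEEP (constant-flow equation of motion).
Only the elastic term changes: ΔPIP = ΔVt / C = (440 − 530) / 40.8 = -2.206 cmH2O.
Original PIP = 530/40.8 + 11.3×0.8833 + 12 = 34.971 cmH2O; new PIP = 34.971 + (-2.206) = 32.765 cmH2O.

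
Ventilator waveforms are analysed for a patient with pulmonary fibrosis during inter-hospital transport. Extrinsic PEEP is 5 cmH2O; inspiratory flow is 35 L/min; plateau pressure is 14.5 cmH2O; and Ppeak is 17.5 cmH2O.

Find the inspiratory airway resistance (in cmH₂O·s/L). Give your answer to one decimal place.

5.1

Flow: 35 L/min ÷ 60 = 0.5833 L/s.
Raw = (PIP − Pplat) / flow = (17.5 − 14.5) / 0.5833 = 3.0 / 0.5833 = 5.143 cmH2O·s/L.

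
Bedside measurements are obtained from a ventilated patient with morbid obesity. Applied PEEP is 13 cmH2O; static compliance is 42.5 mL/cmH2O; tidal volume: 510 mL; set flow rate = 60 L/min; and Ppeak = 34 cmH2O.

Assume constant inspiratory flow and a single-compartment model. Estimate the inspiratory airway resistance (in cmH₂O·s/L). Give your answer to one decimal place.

9.0

Flow: 60 L/min ÷ 60 = 1 L/s.
Equation of motion (constant flow): PIP = Vt/C + R·V̇ + PEEP.
R·V̇ = PIP − Vt/C − PEEP = 34 − 510/42.5 − 13 = 34 − 12.0 − 13 = 9.0 cmH2O.
R = 9.0 / 1 = 9.0 cmH2O·s/L.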